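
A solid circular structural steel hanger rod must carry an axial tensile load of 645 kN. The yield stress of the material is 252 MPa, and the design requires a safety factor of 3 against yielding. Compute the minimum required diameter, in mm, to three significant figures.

Allowable stress σ_allow = 252/3 = 84.00 MPa.
Required area A = F/σ_allow = 645000/84.00 = 7679 mm².
A = πd²/4 → d = √(4A/π) = 98.88 mm.

d = 98.9 mm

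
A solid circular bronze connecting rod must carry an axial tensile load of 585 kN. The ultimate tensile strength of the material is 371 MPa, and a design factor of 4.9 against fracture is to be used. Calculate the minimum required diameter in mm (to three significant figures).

Allowable stress σ_allow = 371/4.9 = 75.71 MPa.
Required area A = F/σ_allow = 585000/75.71 = 7726 mm².
A = πd²/4 → d = √(4A/π) = 99.18 mm.

d = 99.2 mm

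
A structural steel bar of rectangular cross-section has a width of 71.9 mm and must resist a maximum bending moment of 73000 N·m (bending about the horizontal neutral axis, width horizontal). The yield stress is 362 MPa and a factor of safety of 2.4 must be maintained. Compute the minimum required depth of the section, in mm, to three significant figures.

h = 201 mm

σ_allow = 362/2.4 = 150.8 MPa.
For a rectangular section σ = 6M/(bh²), so h² = 6M/(b σ_allow) = 6×7.3000×10^7/(71.9×150.8) = 40390 mm².
h = 201.0 mm.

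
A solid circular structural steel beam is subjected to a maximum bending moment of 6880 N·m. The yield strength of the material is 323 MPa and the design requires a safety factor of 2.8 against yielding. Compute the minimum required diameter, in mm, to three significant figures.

σ_allow = 323/2.8 = 115.4 MPa.
For a solid circular section σ = 32M/(πd³), so d³ = 32M/(π σ_allow) = 32×6880000/(π×115.4) = 607500 mm³.
d = 84.69 mm.

d = 84.7 mm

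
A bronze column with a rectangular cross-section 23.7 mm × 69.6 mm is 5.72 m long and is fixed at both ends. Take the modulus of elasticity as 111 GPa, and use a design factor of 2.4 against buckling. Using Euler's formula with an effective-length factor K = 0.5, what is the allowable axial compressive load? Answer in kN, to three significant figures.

Buckling occurs about the weak axis: I_min = h·b³/12 = 69.6×23.7³/12 = 77210 mm⁴ (b = 23.7 mm is the smaller dimension).
Effective length L_e = KL = 0.5×5.72 m = 2860 mm.
Euler critical load P_cr = π²EI/L_e² = π²×111000×77210/2860² = 10340 N.
P_allow = P_cr/n = 10340/2.4 = 4309 N.

P_allow = 4.31 kN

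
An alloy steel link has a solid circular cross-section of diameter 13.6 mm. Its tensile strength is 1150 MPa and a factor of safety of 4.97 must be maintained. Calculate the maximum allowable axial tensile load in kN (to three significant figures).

σ_allow = 1150/4.97 = 231.4 MPa.
A = πd²/4 = π×13.6²/4 = 145.3 mm².
F_allow = σ_allow × A = 231.4×145.3 = 33610 N.

F_allow = 33.6 kN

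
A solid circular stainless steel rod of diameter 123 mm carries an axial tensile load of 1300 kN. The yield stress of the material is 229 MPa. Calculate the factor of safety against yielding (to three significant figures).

n = 2.09

A = πd²/4 = 11880 mm².
σ = F/A = 1300000/11880 = 109.4 MPa.
n = 229/109.4 = 2.093.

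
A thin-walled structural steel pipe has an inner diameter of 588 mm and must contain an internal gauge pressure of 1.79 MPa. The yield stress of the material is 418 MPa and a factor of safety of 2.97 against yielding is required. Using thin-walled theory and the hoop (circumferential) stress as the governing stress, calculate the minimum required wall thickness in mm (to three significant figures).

t = 3.74 mm

σ_allow = 418/2.97 = 140.7 MPa.
Hoop stress σ_h = pD/(2t), so t = pD/(2σ_allow) = 1.79×588/(2×140.7) = 3.739 mm.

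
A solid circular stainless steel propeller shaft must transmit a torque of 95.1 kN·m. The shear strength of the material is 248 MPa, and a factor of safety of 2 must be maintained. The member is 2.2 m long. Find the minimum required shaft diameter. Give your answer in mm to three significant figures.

Allowable shear stress τ_allow = 248/2 = 124.0 MPa.
For a solid shaft τ = 16T/(πd³), so d³ = 16T/(π τ_allow) = 16×9.5100×10^7/(π×124.0) = 3.906×10^6 mm³.
d = (3.906×10^6)^(1/3) = 157.5 mm.

d = 157 mm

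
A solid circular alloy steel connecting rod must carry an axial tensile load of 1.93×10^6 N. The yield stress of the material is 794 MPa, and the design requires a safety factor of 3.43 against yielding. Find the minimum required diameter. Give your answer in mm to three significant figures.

d = 103 mm

Allowable stress σ_allow = 794/3.43 = 231.5 MPa.
Required area A = F/σ_allow = 1930000/231.5 = 8337 mm².
A = πd²/4 → d = √(4A/π) = 103.0 mm.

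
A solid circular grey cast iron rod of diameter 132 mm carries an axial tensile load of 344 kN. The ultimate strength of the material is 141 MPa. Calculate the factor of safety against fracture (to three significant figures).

A = πd²/4 = 13680 mm².
σ = F/A = 344000/13680 = 25.14 MPa.
n = 141/25.14 = 5.609.

n = 5.61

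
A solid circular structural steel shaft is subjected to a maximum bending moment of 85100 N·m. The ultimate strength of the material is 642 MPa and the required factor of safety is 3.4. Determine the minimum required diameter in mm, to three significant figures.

σ_allow = 642/3.4 = 188.8 MPa.
For a solid circular section σ = 32M/(πd³), so d³ = 32M/(π σ_allow) = 32×8.5100×10^7/(π×188.8) = 4.591×10^6 mm³.
d = 166.2 mm.

d = 166 mm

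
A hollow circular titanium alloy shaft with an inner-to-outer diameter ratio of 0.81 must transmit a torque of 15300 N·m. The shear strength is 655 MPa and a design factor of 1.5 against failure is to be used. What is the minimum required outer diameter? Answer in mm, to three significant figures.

τ_allow = 655/1.5 = 436.7 MPa.
For a hollow shaft τ = 16T/[πd_o³(1−k⁴)] with k = 0.81, so 1−k⁴ = 0.5695.
d_o³ = 16T/[π τ_allow (1−k⁴)] = 16×1.5300×10^7/(π×436.7×0.5695) = 313300 mm³.
d_o = 67.92 mm.

d_o = 67.9 mm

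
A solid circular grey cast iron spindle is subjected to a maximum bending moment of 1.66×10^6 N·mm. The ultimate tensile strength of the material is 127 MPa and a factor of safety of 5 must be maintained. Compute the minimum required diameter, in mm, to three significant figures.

σ_allow = 127/5 = 25.40 MPa.
For a solid circular section σ = 32M/(πd³), so d³ = 32M/(π σ_allow) = 32×1660000/(π×25.40) = 665700 mm³.
d = 87.32 mm.

d = 87.3 mm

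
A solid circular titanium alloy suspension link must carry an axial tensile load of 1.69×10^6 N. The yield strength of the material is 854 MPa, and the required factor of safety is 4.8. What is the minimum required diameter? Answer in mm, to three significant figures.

d = 110 mm

Allowable stress σ_allow = 854/4.8 = 177.9 MPa.
Required area A = F/σ_allow = 1690000/177.9 = 9499 mm².
A = πd²/4 → d = √(4A/π) = 110.0 mm.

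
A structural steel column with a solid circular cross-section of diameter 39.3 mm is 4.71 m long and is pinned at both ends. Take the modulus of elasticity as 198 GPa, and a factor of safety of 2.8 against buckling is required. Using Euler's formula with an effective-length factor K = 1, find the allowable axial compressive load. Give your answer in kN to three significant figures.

P_allow = 3.68 kN

I = πd⁴/64 = π×39.3⁴/64 = 117100 mm⁴.
Effective length L_e = KL = 1×4.71 m = 4710 mm.
Euler critical load P_cr = π²EI/L_e² = π²×198000×117100/4710² = 10310 N.
P_allow = P_cr/n = 10310/2.8 = 3684 N.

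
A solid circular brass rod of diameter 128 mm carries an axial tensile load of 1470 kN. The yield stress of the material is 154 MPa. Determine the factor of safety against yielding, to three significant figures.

n = 1.35

A = πd²/4 = 12870 mm².
σ = F/A = 1470000/12870 = 114.2 MPa.
n = 154/114.2 = 1.348.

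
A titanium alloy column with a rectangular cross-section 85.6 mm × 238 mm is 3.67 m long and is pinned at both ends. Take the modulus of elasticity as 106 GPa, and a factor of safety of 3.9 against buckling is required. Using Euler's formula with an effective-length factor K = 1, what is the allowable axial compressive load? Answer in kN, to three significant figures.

Buckling occurs about the weak axis: I_min = h·b³/12 = 238×85.6³/12 = 1.244×10^7 mm⁴ (b = 85.6 mm is the smaller dimension).
Effective length L_e = KL = 1×3.67 m = 3670 mm.
Euler critical load P_cr = π²EI/L_e² = π²×106000×1.244×10^7/3670² = 966300 N.
P_allow = P_cr/n = 966300/3.9 = 247800 N.

P_allow = 248 kN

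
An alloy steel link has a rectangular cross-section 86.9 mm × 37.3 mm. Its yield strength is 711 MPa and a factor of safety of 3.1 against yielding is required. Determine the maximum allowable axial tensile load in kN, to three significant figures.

σ_allow = 711/3.1 = 229.4 MPa.
A = 86.9×37.3 = 3241 mm².
F_allow = σ_allow × A = 229.4×3241 = 743400 N.

F_allow = 743 kN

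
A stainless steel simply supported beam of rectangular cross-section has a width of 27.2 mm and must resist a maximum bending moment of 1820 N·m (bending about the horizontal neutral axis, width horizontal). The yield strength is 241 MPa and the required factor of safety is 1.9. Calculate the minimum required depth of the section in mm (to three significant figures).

σ_allow = 241/1.9 = 126.8 MPa.
For a rectangular section σ = 6M/(bh²), so h² = 6M/(b σ_allow) = 6×1820000/(27.2×126.8) = 3165 mm².
h = 56.26 mm.

h = 56.3 mm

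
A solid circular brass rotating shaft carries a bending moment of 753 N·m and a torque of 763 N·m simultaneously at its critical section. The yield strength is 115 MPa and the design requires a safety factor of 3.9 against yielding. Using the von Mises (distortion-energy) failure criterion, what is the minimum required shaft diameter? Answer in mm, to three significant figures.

σ_allow = σ_y/n = 115/3.9 = 29.49 MPa.
For a solid shaft σ_b = 32M/(πd³) and τ = 16T/(πd³), so the von Mises stress is σ' = (16/πd³)·√(4M²+3T²).
√(4M²+3T²) = √(4×(753000)² + 3×(763000)²) = 2.004×10^6 N·mm.
d³ = 16×2.004×10^6/(π×29.49) = 346100 mm³.
d = 70.21 mm.

d = 70.2 mm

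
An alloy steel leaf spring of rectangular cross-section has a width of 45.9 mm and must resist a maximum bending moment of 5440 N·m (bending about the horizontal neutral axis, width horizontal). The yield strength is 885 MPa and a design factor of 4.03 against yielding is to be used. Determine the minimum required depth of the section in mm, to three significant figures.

σ_allow = 885/4.03 = 219.6 MPa.
For a rectangular section σ = 6M/(bh²), so h² = 6M/(b σ_allow) = 6×5440000/(45.9×219.6) = 3238 mm².
h = 56.90 mm.

h = 56.9 mm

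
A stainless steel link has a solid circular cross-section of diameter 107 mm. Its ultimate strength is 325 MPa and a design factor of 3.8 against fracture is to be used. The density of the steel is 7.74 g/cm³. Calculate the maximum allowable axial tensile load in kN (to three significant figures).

F_allow = 769 kN

σ_allow = 325/3.8 = 85.53 MPa.
A = πd²/4 = π×107²/4 = 8992 mm².
F_allow = σ_allow × A = 85.53×8992 = 769100 N.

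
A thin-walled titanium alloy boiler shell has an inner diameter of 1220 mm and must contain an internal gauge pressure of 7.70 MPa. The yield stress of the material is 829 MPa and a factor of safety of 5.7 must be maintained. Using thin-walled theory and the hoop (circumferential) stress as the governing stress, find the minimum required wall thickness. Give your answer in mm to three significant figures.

t = 32.3 mm

σ_allow = 829/5.7 = 145.4 MPa.
Hoop stress σ_h = pD/(2t), so t = pD/(2σ_allow) = 7.70×1220/(2×145.4) = 32.30 mm.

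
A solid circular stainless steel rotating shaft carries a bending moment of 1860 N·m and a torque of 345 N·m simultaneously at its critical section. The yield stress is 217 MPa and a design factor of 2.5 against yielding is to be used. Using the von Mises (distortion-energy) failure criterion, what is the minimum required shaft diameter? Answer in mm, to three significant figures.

d = 60.5 mm

σ_allow = σ_y/n = 217/2.5 = 86.80 MPa.
For a solid shaft σ_b = 32M/(πd³) and τ = 16T/(πd³), so the von Mises stress is σ' = (16/πd³)·√(4M²+3T²).
√(4M²+3T²) = √(4×(1.860×10^6)² + 3×(345000)²) = 3.768×10^6 N·mm.
d³ = 16×3.768×10^6/(π×86.80) = 221100 mm³.
d = 60.47 mm.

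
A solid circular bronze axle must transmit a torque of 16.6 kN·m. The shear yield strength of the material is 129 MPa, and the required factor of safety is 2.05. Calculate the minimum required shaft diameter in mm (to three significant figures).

d = 110 mm

Allowable shear stress τ_allow = 129/2.05 = 62.93 MPa.
For a solid shaft τ = 16T/(πd³), so d³ = 16T/(π τ_allow) = 16×1.6600×10^7/(π×62.93) = 1.344×10^6 mm³.
d = (1.344×10^6)^(1/3) = 110.3 mm.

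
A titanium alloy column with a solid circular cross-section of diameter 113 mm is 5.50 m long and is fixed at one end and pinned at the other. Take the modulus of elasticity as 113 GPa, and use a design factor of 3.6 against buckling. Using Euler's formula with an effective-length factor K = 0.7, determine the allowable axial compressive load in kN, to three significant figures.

I = πd⁴/64 = π×113⁴/64 = 8.004×10^6 mm⁴.
Effective length L_e = KL = 0.7×5.50 m = 3850 mm.
Euler critical load P_cr = π²EI/L_e² = π²×113000×8.004×10^6/3850² = 602200 N.
P_allow = P_cr/n = 602200/3.6 = 167300 N.

P_allow = 167 kN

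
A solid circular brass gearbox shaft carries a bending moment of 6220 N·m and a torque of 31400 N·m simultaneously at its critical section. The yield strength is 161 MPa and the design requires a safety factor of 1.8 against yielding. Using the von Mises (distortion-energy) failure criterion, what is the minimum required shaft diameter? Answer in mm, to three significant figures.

d = 147 mm

σ_allow = σ_y/n = 161/1.8 = 89.44 MPa.
For a solid shaft σ_b = 32M/(πd³) and τ = 16T/(πd³), so the von Mises stress is σ' = (16/πd³)·√(4M²+3T²).
√(4M²+3T²) = √(4×(6.220×10^6)² + 3×(3.140×10^7)²) = 5.579×10^7 N·mm.
d³ = 16×5.579×10^7/(π×89.44) = 3.177×10^6 mm³.
d = 147.0 mm.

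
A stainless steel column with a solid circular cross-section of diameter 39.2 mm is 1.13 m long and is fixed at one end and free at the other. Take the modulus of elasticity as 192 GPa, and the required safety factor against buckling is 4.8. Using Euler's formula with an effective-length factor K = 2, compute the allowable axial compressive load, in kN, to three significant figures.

I = πd⁴/64 = π×39.2⁴/64 = 115900 mm⁴.
Effective length L_e = KL = 2×1.13 m = 2260 mm.
Euler critical load P_cr = π²EI/L_e² = π²×192000×115900/2260² = 43000 N.
P_allow = P_cr/n = 43000/4.8 = 8959 N.

P_allow = 8.96 kN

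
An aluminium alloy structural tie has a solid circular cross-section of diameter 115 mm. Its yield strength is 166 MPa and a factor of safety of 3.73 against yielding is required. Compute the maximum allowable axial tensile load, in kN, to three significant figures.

F_allow = 462 kN

σ_allow = 166/3.73 = 44.50 MPa.
A = πd²/4 = π×115²/4 = 10390 mm².
F_allow = σ_allow × A = 44.50×10390 = 462300 N.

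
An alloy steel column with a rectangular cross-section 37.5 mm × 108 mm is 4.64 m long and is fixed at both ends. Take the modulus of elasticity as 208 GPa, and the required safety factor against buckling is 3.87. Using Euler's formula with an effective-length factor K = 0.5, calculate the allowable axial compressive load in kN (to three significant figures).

P_allow = 46.8 kN

Buckling occurs about the weak axis: I_min = h·b³/12 = 108×37.5³/12 = 474600 mm⁴ (b = 37.5 mm is the smaller dimension).
Effective length L_e = KL = 0.5×4.64 m = 2320 mm.
Euler critical load P_cr = π²EI/L_e² = π²×208000×474600/2320² = 181000 N.
P_allow = P_cr/n = 181000/3.87 = 46770 N.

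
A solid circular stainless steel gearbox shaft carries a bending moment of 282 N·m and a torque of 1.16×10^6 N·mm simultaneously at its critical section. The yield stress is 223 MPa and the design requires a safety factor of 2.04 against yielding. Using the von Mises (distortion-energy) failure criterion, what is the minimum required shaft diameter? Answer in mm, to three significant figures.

σ_allow = σ_y/n = 223/2.04 = 109.3 MPa.
For a solid shaft σ_b = 32M/(πd³) and τ = 16T/(πd³), so the von Mises stress is σ' = (16/πd³)·√(4M²+3T²).
√(4M²+3T²) = √(4×(282000)² + 3×(1.160×10^6)²) = 2.087×10^6 N·mm.
d³ = 16×2.087×10^6/(π×109.3) = 97230 mm³.
d = 45.98 mm.

d = 46.0 mm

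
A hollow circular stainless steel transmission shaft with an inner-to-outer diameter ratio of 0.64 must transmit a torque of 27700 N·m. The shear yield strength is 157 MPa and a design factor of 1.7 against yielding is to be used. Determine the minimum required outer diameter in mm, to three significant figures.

τ_allow = 157/1.7 = 92.35 MPa.
For a hollow shaft τ = 16T/[πd_o³(1−k⁴)] with k = 0.64, so 1−k⁴ = 0.8322.
d_o³ = 16T/[π τ_allow (1−k⁴)] = 16×2.7700×10^7/(π×92.35×0.8322) = 1.836×10^6 mm³.
d_o = 122.4 mm.

d_o = 122 mm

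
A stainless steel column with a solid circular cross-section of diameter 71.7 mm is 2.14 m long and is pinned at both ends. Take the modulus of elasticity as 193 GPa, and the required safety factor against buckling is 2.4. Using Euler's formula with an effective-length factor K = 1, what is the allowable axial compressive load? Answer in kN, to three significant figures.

I = πd⁴/64 = π×71.7⁴/64 = 1.297×10^6 mm⁴.
Effective length L_e = KL = 1×2.14 m = 2140 mm.
Euler critical load P_cr = π²EI/L_e² = π²×193000×1.297×10^6/2140² = 539600 N.
P_allow = P_cr/n = 539600/2.4 = 224800 N.

P_allow = 225 kN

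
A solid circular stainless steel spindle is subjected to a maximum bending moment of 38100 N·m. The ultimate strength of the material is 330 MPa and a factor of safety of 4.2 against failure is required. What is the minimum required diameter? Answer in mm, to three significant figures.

d = 170 mm

σ_allow = 330/4.2 = 78.57 MPa.
For a solid circular section σ = 32M/(πd³), so d³ = 32M/(π σ_allow) = 32×3.8100×10^7/(π×78.57) = 4.939×10^6 mm³.
d = 170.3 mm.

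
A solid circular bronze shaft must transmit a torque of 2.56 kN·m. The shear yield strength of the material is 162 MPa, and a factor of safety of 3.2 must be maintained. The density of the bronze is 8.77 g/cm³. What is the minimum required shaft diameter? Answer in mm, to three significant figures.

d = 63.6 mm

Allowable shear stress τ_allow = 162/3.2 = 50.62 MPa.
For a solid shaft τ = 16T/(πd³), so d³ = 16T/(π τ_allow) = 16×2560000/(π×50.62) = 257500 mm³.
d = (257500)^(1/3) = 63.62 mm.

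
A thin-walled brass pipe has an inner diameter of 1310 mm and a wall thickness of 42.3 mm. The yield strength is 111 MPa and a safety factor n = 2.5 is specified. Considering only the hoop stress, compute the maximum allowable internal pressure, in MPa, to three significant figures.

p_allow = 2.87 MPa

σ_allow = 111/2.5 = 44.40 MPa.
σ_h = pD/(2t) → p_allow = 2σ_allow t/D = 2×44.40×42.3/1310 = 2.867 MPa.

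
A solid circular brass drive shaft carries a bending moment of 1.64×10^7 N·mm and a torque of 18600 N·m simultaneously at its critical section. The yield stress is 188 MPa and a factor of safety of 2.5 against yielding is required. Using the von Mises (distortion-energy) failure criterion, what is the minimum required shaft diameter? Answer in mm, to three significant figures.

d = 146 mm

σ_allow = σ_y/n = 188/2.5 = 75.20 MPa.
For a solid shaft σ_b = 32M/(πd³) and τ = 16T/(πd³), so the von Mises stress is σ' = (16/πd³)·√(4M²+3T²).
√(4M²+3T²) = √(4×(1.640×10^7)² + 3×(1.860×10^7)²) = 4.598×10^7 N·mm.
d³ = 16×4.598×10^7/(π×75.20) = 3.114×10^6 mm³.
d = 146.0 mm.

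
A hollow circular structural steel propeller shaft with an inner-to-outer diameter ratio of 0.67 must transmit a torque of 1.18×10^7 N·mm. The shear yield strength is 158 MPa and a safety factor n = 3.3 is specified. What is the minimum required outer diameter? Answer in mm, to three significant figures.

d_o = 116 mm

τ_allow = 158/3.3 = 47.88 MPa.
For a hollow shaft τ = 16T/[πd_o³(1−k⁴)] with k = 0.67, so 1−k⁴ = 0.7985.
d_o³ = 16T/[π τ_allow (1−k⁴)] = 16×1.1800×10^7/(π×47.88×0.7985) = 1.572×10^6 mm³.
d_o = 116.3 mm.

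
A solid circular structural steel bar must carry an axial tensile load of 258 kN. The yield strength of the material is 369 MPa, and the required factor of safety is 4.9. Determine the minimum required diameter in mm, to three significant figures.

d = 66.0 mm

Allowable stress σ_allow = 369/4.9 = 75.31 MPa.
Required area A = F/σ_allow = 258000/75.31 = 3426 mm².
A = πd²/4 → d = √(4A/π) = 66.05 mm.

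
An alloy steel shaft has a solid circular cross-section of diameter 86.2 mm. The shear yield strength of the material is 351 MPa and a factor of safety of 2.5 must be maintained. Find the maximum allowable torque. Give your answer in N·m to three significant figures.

T_allow = 17700 N·m

τ_allow = 351/2.5 = 140.4 MPa.
For a solid shaft T_allow = τ_allow·πd³/16; πd³/16 = π×86.2³/16 = 125800 mm³.
T_allow = 140.4×125800 = 1.766×10^7 N·mm = 17660 N·m.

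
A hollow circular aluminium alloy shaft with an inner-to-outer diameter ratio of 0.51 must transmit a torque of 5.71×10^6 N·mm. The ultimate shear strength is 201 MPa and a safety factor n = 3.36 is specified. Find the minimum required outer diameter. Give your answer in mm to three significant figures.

τ_allow = 201/3.36 = 59.82 MPa.
For a hollow shaft τ = 16T/[πd_o³(1−k⁴)] with k = 0.51, so 1−k⁴ = 0.9323.
d_o³ = 16T/[π τ_allow (1−k⁴)] = 16×5710000/(π×59.82×0.9323) = 521400 mm³.
d_o = 80.49 mm.

d_o = 80.5 mm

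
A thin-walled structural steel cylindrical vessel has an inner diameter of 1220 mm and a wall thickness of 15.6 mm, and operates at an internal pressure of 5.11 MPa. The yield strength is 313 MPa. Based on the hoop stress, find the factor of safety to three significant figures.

n = 1.57

σ_h = pD/(2t) = 5.11×1220/(2×15.6) = 199.8 MPa.
n = 313/199.8 = 1.566.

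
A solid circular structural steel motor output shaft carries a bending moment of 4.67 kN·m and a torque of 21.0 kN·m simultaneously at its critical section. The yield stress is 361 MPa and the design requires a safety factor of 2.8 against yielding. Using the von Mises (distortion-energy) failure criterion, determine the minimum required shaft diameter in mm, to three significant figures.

d = 114 mm

σ_allow = σ_y/n = 361/2.8 = 128.9 MPa.
For a solid shaft σ_b = 32M/(πd³) and τ = 16T/(πd³), so the von Mises stress is σ' = (16/πd³)·√(4M²+3T²).
√(4M²+3T²) = √(4×(4.670×10^6)² + 3×(2.100×10^7)²) = 3.755×10^7 N·mm.
d³ = 16×3.755×10^7/(π×128.9) = 1.483×10^6 mm³.
d = 114.0 mm.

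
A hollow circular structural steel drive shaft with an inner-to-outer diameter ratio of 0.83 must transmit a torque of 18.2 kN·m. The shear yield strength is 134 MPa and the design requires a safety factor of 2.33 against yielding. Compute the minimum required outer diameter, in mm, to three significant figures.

d_o = 145 mm

τ_allow = 134/2.33 = 57.51 MPa.
For a hollow shaft τ = 16T/[πd_o³(1−k⁴)] with k = 0.83, so 1−k⁴ = 0.5254.
d_o³ = 16T/[π τ_allow (1−k⁴)] = 16×1.8200×10^7/(π×57.51×0.5254) = 3.068×10^6 mm³.
d_o = 145.3 mm.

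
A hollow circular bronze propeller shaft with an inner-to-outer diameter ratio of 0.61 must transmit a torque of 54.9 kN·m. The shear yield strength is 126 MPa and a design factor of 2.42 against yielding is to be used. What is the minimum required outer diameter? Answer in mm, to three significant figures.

τ_allow = 126/2.42 = 52.07 MPa.
For a hollow shaft τ = 16T/[πd_o³(1−k⁴)] with k = 0.61, so 1−k⁴ = 0.8615.
d_o³ = 16T/[π τ_allow (1−k⁴)] = 16×5.4900×10^7/(π×52.07×0.8615) = 6.233×10^6 mm³.
d_o = 184.0 mm.

d_o = 184 mm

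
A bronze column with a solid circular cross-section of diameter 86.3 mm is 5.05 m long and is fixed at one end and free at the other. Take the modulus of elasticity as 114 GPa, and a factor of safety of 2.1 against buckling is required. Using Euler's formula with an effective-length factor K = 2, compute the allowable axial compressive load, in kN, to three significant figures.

I = πd⁴/64 = π×86.3⁴/64 = 2.723×10^6 mm⁴.
Effective length L_e = KL = 2×5.05 m = 10100 mm.
Euler critical load P_cr = π²EI/L_e² = π²×114000×2.723×10^6/10100² = 30030 N.
P_allow = P_cr/n = 30030/2.1 = 14300 N.

P_allow = 14.3 kN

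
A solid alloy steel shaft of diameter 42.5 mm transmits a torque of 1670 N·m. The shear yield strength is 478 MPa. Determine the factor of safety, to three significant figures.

τ = 16T/(πd³) = 16×1670000/(π×42.5³) = 110.8 MPa.
n = τ_limit/τ = 478/110.8 = 4.314.

n = 4.31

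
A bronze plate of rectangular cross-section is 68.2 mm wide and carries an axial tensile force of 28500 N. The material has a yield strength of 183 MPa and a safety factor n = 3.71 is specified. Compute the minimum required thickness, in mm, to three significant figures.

t = 8.47 mm

σ_allow = 183/3.71 = 49.33 MPa.
Required area A = F/σ_allow = 28500/49.33 = 577.8 mm².
t = A/w = 577.8/68.2 = 8.472 mm.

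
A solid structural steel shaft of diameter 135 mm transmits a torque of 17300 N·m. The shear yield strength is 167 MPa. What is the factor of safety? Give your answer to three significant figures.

τ = 16T/(πd³) = 16×1.7300×10^7/(π×135³) = 35.81 MPa.
n = τ_limit/τ = 167/35.81 = 4.663.

n = 4.66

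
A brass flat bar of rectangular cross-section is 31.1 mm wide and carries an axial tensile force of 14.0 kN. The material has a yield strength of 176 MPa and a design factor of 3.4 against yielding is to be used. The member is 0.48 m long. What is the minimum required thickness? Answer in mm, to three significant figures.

σ_allow = 176/3.4 = 51.76 MPa.
Required area A = F/σ_allow = 14000/51.76 = 270.5 mm².
t = A/w = 270.5/31.1 = 8.696 mm.

t = 8.70 mm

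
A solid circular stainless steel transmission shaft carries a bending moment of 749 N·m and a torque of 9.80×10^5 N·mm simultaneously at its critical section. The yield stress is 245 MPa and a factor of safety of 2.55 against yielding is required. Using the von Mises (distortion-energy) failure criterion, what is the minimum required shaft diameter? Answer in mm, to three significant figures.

σ_allow = σ_y/n = 245/2.55 = 96.08 MPa.
For a solid shaft σ_b = 32M/(πd³) and τ = 16T/(πd³), so the von Mises stress is σ' = (16/πd³)·√(4M²+3T²).
√(4M²+3T²) = √(4×(749000)² + 3×(980000)²) = 2.264×10^6 N·mm.
d³ = 16×2.264×10^6/(π×96.08) = 120000 mm³.
d = 49.32 mm.

d = 49.3 mm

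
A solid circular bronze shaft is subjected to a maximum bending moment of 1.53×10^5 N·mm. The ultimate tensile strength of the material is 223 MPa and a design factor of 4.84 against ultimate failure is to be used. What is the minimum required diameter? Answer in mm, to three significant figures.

d = 32.3 mm

σ_allow = 223/4.84 = 46.07 MPa.
For a solid circular section σ = 32M/(πd³), so d³ = 32M/(π σ_allow) = 32×153000/(π×46.07) = 33820 mm³.
d = 32.34 mm.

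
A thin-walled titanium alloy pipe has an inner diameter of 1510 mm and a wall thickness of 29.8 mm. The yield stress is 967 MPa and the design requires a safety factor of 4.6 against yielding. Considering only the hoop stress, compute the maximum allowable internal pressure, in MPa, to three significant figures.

p_allow = 8.30 MPa

σ_allow = 967/4.6 = 210.2 MPa.
σ_h = pD/(2t) → p_allow = 2σ_allow t/D = 2×210.2×29.8/1510 = 8.297 MPa.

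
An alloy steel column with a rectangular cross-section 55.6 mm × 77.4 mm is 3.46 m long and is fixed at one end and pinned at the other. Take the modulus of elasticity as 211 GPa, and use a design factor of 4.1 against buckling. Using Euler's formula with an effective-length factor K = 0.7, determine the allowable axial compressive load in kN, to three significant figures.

P_allow = 96.0 kN

Buckling occurs about the weak axis: I_min = h·b³/12 = 77.4×55.6³/12 = 1.109×10^6 mm⁴ (b = 55.6 mm is the smaller dimension).
Effective length L_e = KL = 0.7×3.46 m = 2422 mm.
Euler critical load P_cr = π²EI/L_e² = π²×211000×1.109×10^6/2422² = 393600 N.
P_allow = P_cr/n = 393600/4.1 = 95990 N.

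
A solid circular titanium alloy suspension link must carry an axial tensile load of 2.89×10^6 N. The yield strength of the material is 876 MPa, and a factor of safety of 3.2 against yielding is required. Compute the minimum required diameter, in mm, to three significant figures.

d = 116 mm

Allowable stress σ_allow = 876/3.2 = 273.8 MPa.
Required area A = F/σ_allow = 2890000/273.8 = 10560 mm².
A = πd²/4 → d = √(4A/π) = 115.9 mm.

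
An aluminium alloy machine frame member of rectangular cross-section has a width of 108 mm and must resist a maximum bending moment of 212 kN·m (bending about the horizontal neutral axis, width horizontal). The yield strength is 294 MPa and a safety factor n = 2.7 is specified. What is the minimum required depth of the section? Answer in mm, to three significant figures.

σ_allow = 294/2.7 = 108.9 MPa.
For a rectangular section σ = 6M/(bh²), so h² = 6M/(b σ_allow) = 6×2.1200×10^8/(108×108.9) = 108200 mm².
h = 328.9 mm.

h = 329 mm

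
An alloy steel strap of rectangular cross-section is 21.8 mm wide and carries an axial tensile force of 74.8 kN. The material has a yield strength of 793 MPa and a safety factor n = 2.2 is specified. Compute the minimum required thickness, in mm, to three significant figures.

t = 9.52 mm

σ_allow = 793/2.2 = 360.5 MPa.
Required area A = F/σ_allow = 74800/360.5 = 207.5 mm².
t = A/w = 207.5/21.8 = 9.519 mm.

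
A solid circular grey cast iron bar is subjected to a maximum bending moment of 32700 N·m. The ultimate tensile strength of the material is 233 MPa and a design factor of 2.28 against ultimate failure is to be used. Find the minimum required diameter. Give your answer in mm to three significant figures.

σ_allow = 233/2.28 = 102.2 MPa.
For a solid circular section σ = 32M/(πd³), so d³ = 32M/(π σ_allow) = 32×3.2700×10^7/(π×102.2) = 3.259×10^6 mm³.
d = 148.3 mm.

d = 148 mm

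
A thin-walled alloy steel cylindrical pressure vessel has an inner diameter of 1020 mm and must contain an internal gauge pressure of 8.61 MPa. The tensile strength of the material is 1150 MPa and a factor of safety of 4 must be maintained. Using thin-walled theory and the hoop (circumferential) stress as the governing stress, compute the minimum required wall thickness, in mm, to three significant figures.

σ_allow = 1150/4 = 287.5 MPa.
Hoop stress σ_h = pD/(2t), so t = pD/(2σ_allow) = 8.61×1020/(2×287.5) = 15.27 mm.

t = 15.3 mm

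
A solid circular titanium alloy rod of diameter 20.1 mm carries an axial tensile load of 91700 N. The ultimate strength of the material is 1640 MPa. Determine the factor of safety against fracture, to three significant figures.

A = πd²/4 = 317.3 mm².
σ = F/A = 91700/317.3 = 289.0 MPa.
n = 1640/289.0 = 5.675.

n = 5.67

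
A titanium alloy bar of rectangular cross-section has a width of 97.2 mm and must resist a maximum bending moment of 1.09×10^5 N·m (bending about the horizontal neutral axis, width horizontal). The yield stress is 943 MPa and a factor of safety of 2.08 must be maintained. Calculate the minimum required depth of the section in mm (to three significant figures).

h = 122 mm

σ_allow = 943/2.08 = 453.4 MPa.
For a rectangular section σ = 6M/(bh²), so h² = 6M/(b σ_allow) = 6×1.0900×10^8/(97.2×453.4) = 14840 mm².
h = 121.8 mm.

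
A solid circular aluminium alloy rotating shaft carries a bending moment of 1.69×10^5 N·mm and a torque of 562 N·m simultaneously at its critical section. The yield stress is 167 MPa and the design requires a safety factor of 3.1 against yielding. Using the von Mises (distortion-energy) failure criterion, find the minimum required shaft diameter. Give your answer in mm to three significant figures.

d = 46.0 mm

σ_allow = σ_y/n = 167/3.1 = 53.87 MPa.
For a solid shaft σ_b = 32M/(πd³) and τ = 16T/(πd³), so the von Mises stress is σ' = (16/πd³)·√(4M²+3T²).
√(4M²+3T²) = √(4×(169000)² + 3×(562000)²) = 1.030×10^6 N·mm.
d³ = 16×1.030×10^6/(π×53.87) = 97420 mm³.
d = 46.01 mm.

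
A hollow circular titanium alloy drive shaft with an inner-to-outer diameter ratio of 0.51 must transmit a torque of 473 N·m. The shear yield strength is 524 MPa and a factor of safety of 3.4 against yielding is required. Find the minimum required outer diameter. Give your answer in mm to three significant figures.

τ_allow = 524/3.4 = 154.1 MPa.
For a hollow shaft τ = 16T/[πd_o³(1−k⁴)] with k = 0.51, so 1−k⁴ = 0.9323.
d_o³ = 16T/[π τ_allow (1−k⁴)] = 16×473000/(π×154.1×0.9323) = 16760 mm³.
d_o = 25.59 mm.

d_o = 25.6 mm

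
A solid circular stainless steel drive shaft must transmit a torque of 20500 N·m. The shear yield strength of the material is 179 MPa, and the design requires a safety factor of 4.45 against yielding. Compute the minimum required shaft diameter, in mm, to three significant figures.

d = 137 mm

Allowable shear stress τ_allow = 179/4.45 = 40.22 MPa.
For a solid shaft τ = 16T/(πd³), so d³ = 16T/(π τ_allow) = 16×2.0500×10^7/(π×40.22) = 2.596×10^6 mm³.
d = (2.596×10^6)^(1/3) = 137.4 mm.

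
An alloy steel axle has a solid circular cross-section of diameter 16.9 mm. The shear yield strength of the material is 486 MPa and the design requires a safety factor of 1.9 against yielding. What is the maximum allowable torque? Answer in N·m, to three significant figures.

T_allow = 242 N·m

τ_allow = 486/1.9 = 255.8 MPa.
For a solid shaft T_allow = τ_allow·πd³/16; πd³/16 = π×16.9³/16 = 947.7 mm³.
T_allow = 255.8×947.7 = 242400 N·mm = 242.4 N·m.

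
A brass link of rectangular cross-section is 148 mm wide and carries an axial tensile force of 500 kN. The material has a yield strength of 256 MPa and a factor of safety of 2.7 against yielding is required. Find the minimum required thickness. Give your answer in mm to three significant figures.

t = 35.6 mm

σ_allow = 256/2.7 = 94.81 MPa.
Required area A = F/σ_allow = 500000/94.81 = 5273 mm².
t = A/w = 5273/148 = 35.63 mm.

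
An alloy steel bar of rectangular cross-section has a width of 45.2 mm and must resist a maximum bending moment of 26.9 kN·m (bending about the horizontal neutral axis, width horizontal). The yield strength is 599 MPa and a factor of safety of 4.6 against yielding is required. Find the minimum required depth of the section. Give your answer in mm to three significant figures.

σ_allow = 599/4.6 = 130.2 MPa.
For a rectangular section σ = 6M/(bh²), so h² = 6M/(b σ_allow) = 6×2.6900×10^7/(45.2×130.2) = 27420 mm².
h = 165.6 mm.

h = 166 mm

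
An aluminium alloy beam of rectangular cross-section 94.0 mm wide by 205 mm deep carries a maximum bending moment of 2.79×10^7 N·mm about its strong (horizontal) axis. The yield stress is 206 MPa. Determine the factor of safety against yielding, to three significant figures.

Section modulus S = bh²/6 = 94.0×205²/6 = 658400 mm³.
σ = M/S = 2.7900×10^7/658400 = 42.38 MPa.
n = 206/42.38 = 4.861.

n = 4.86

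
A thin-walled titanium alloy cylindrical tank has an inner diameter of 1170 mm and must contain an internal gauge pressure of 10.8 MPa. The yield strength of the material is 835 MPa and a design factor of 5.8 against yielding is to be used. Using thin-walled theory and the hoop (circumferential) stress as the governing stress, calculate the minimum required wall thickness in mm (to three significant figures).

t = 43.9 mm

σ_allow = 835/5.8 = 144.0 MPa.
Hoop stress σ_h = pD/(2t), so t = pD/(2σ_allow) = 10.8×1170/(2×144.0) = 43.89 mm.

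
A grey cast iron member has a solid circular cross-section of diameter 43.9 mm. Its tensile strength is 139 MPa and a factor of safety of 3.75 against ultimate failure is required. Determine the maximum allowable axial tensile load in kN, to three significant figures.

σ_allow = 139/3.75 = 37.07 MPa.
A = πd²/4 = π×43.9²/4 = 1514 mm².
F_allow = σ_allow × A = 37.07×1514 = 56110 N.

F_allow = 56.1 kN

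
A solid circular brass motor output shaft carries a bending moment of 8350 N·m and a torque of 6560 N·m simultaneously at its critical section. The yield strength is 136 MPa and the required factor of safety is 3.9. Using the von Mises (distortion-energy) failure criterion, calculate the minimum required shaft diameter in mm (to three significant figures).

d = 143 mm

σ_allow = σ_y/n = 136/3.9 = 34.87 MPa.
For a solid shaft σ_b = 32M/(πd³) and τ = 16T/(πd³), so the von Mises stress is σ' = (16/πd³)·√(4M²+3T²).
√(4M²+3T²) = √(4×(8.350×10^6)² + 3×(6.560×10^6)²) = 2.020×10^7 N·mm.
d³ = 16×2.020×10^7/(π×34.87) = 2.950×10^6 mm³.
d = 143.4 mm.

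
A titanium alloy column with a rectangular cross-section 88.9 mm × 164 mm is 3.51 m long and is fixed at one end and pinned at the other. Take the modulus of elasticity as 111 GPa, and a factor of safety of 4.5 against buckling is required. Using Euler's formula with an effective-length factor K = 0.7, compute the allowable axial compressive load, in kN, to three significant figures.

Buckling occurs about the weak axis: I_min = h·b³/12 = 164×88.9³/12 = 9.602×10^6 mm⁴ (b = 88.9 mm is the smaller dimension).
Effective length L_e = KL = 0.7×3.51 m = 2457 mm.
Euler critical load P_cr = π²EI/L_e² = π²×111000×9.602×10^6/2457² = 1.743×10^6 N.
P_allow = P_cr/n = 1.743×10^6/4.5 = 387200 N.

P_allow = 387 kN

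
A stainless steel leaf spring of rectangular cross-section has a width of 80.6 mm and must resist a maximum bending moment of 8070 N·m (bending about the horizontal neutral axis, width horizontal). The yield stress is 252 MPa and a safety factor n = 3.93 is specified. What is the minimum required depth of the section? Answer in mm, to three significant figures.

σ_allow = 252/3.93 = 64.12 MPa.
For a rectangular section σ = 6M/(bh²), so h² = 6M/(b σ_allow) = 6×8070000/(80.6×64.12) = 9369 mm².
h = 96.79 mm.

h = 96.8 mm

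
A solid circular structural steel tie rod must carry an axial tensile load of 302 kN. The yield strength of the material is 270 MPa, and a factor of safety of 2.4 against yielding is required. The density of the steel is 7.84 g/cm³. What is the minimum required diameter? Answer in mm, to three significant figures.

Allowable stress σ_allow = 270/2.4 = 112.5 MPa.
Required area A = F/σ_allow = 302000/112.5 = 2684 mm².
A = πd²/4 → d = √(4A/π) = 58.46 mm.

d = 58.5 mm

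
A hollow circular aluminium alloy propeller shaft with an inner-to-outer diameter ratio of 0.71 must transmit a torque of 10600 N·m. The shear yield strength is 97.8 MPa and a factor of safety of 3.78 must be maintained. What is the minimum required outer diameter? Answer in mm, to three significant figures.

τ_allow = 97.8/3.78 = 25.87 MPa.
For a hollow shaft τ = 16T/[πd_o³(1−k⁴)] with k = 0.71, so 1−k⁴ = 0.7459.
d_o³ = 16T/[π τ_allow (1−k⁴)] = 16×1.0600×10^7/(π×25.87×0.7459) = 2.797×10^6 mm³.
d_o = 140.9 mm.

d_o = 141 mm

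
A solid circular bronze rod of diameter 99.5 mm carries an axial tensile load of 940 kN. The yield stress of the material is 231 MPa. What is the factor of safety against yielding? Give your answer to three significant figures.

A = πd²/4 = 7776 mm².
σ = F/A = 940000/7776 = 120.9 MPa.
n = 231/120.9 = 1.911.

n = 1.91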